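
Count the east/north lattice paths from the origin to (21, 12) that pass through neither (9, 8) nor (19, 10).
Number of paths = 200019820

Inclusion–exclusion. Total paths: C(33, 21) = 354817320. Through P₁: C(17, 9)·C(16, 12) = 44244200. Through P₂: C(29, 19)·C(4, 2) = 120180060. Since P₁ is strictly southwest of P₂, a monotone path through both must visit P₁ then P₂; paths through both = C(17, 9)·C(12, 10)·C(4, 2) = 9626760. Avoid both = 354817320 − 44244200 − 120180060 + 9626760 = 200019820.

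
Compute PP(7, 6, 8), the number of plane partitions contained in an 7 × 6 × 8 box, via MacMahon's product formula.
PP(7, 6, 8) = 19702998159210080

Evaluate the triple product over i = 1..7, j = 1..6, k = 1..8. The factors are (2/1) · (3/2) · (4/3) · (5/4) · (6/5) · (7/6) · (8/7) · (9/8) · … (336 factors total). The numerators and denominators telescope so the product is an integer; carrying out the multiplication exactly gives PP(7, 6, 8) = 19702998159210080.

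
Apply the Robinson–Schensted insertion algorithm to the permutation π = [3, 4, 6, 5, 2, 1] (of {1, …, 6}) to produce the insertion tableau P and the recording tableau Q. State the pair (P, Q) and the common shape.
P = [1, 4, 5] / [2] / [3] / [6];  Q = [1, 2, 3] / [4] / [5] / [6];  common shape = (3, 1, 1, 1)

Row-insert the values π_1, π_2, … into P one at a time, bumping the leftmost entry strictly greater than the inserted value down to the next row. The recording tableau Q records, in position (i, j), the step at which that cell was added to P.
  Insert 3 (step 1): P = [3];  Q = [1]
  Insert 4 (step 2): P = [3, 4];  Q = [1, 2]
  Insert 6 (step 3): P = [3, 4, 6];  Q = [1, 2, 3]
  Insert 5 (step 4): P = [3, 4, 5] / [6];  Q = [1, 2, 3] / [4]
  Insert 2 (step 5): P = [2, 4, 5] / [3] / [6];  Q = [1, 2, 3] / [4] / [5]
  Insert 1 (step 6): P = [1, 4, 5] / [2] / [3] / [6];  Q = [1, 2, 3] / [4] / [5] / [6]
Final shape: (3, 1, 1, 1).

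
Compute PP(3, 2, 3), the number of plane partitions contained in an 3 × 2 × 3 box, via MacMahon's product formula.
PP(3, 2, 3) = 175

Evaluate the triple product over i = 1..3, j = 1..2, k = 1..3. The factors are (2/1) · (3/2) · (4/3) · (3/2) · (4/3) · (5/4) · (3/2) · (4/3) · … (18 factors total). The numerators and denominators telescope so the product is an integer; carrying out the multiplication exactly gives PP(3, 2, 3) = 175.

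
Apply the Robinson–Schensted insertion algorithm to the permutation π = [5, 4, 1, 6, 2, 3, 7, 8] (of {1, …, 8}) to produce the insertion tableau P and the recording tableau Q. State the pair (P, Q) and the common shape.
P = [1, 2, 3, 7, 8] / [4, 6] / [5];  Q = [1, 4, 6, 7, 8] / [2, 5] / [3];  common shape = (5, 2, 1)

Row-insert the values π_1, π_2, … into P one at a time, bumping the leftmost entry strictly greater than the inserted value down to the next row. The recording tableau Q records, in position (i, j), the step at which that cell was added to P.
  Insert 5 (step 1): P = [5];  Q = [1]
  Insert 4 (step 2): P = [4] / [5];  Q = [1] / [2]
  Insert 1 (step 3): P = [1] / [4] / [5];  Q = [1] / [2] / [3]
  Insert 6 (step 4): P = [1, 6] / [4] / [5];  Q = [1, 4] / [2] / [3]
  Insert 2 (step 5): P = [1, 2] / [4, 6] / [5];  Q = [1, 4] / [2, 5] / [3]
  Insert 3 (step 6): P = [1, 2, 3] / [4, 6] / [5];  Q = [1, 4, 6] / [2, 5] / [3]
  Insert 7 (step 7): P = [1, 2, 3, 7] / [4, 6] / [5];  Q = [1, 4, 6, 7] / [2, 5] / [3]
  Insert 8 (step 8): P = [1, 2, 3, 7, 8] / [4, 6] / [5];  Q = [1, 4, 6, 7, 8] / [2, 5] / [3]
Final shape: (5, 2, 1).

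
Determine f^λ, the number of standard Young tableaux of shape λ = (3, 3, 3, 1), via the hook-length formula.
# SYT of shape (3, 3, 3, 1) = 210

Hook-length formula: f^λ = n! / Π hook(c), product over all cells c of the Young diagram. For λ = (3, 3, 3, 1), n = 10 boxes. Hook lengths by row (left-to-right, top-to-bottom): [6, 4, 3]; [5, 3, 2]; [4, 2, 1]; [1]. Product of hooks = 17280. So f^λ = 10! / 17280 = 3628800 / 17280 = 210.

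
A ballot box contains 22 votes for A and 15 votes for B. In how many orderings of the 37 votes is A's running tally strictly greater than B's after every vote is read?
Strict-lead orderings = 1771605360

Total orderings of the 37 votes with 22 for A: C(37, 22) = 9364199760. By the Bertrand ballot formula (Cycle Lemma / reflection principle), the number of orderings in which A is strictly ahead of B throughout is (p − q)/(p + q) · C(p + q, p) = (22 − 15)/(22 + 15) · 9364199760 = 1771605360.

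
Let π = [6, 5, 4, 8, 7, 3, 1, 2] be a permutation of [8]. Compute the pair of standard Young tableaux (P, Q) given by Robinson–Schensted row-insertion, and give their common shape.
P = [1, 2] / [3, 7] / [4, 8] / [5] / [6];  Q = [1, 4] / [2, 5] / [3, 8] / [6] / [7];  common shape = (2, 2, 2, 1, 1)

Row-insert the values π_1, π_2, … into P one at a time, bumping the leftmost entry strictly greater than the inserted value down to the next row. The recording tableau Q records, in position (i, j), the step at which that cell was added to P.
  Insert 6 (step 1): P = [6];  Q = [1]
  Insert 5 (step 2): P = [5] / [6];  Q = [1] / [2]
  Insert 4 (step 3): P = [4] / [5] / [6];  Q = [1] / [2] / [3]
  Insert 8 (step 4): P = [4, 8] / [5] / [6];  Q = [1, 4] / [2] / [3]
  Insert 7 (step 5): P = [4, 7] / [5, 8] / [6];  Q = [1, 4] / [2, 5] / [3]
  Insert 3 (step 6): P = [3, 7] / [4, 8] / [5] / [6];  Q = [1, 4] / [2, 5] / [3] / [6]
  Insert 1 (step 7): P = [1, 7] / [3, 8] / [4] / [5] / [6];  Q = [1, 4] / [2, 5] / [3] / [6] / [7]
  Insert 2 (step 8): P = [1, 2] / [3, 7] / [4, 8] / [5] / [6];  Q = [1, 4] / [2, 5] / [3, 8] / [6] / [7]
Final shape: (2, 2, 2, 1, 1).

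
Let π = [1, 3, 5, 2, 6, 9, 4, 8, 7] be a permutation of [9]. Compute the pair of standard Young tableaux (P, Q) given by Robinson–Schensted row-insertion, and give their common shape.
P = [1, 2, 4, 6, 7] / [3, 5, 8] / [9];  Q = [1, 2, 3, 5, 6] / [4, 7, 8] / [9];  common shape = (5, 3, 1)

Row-insert the values π_1, π_2, … into P one at a time, bumping the leftmost entry strictly greater than the inserted value down to the next row. The recording tableau Q records, in position (i, j), the step at which that cell was added to P.
  Insert 1 (step 1): P = [1];  Q = [1]
  Insert 3 (step 2): P = [1, 3];  Q = [1, 2]
  Insert 5 (step 3): P = [1, 3, 5];  Q = [1, 2, 3]
  Insert 2 (step 4): P = [1, 2, 5] / [3];  Q = [1, 2, 3] / [4]
  Insert 6 (step 5): P = [1, 2, 5, 6] / [3];  Q = [1, 2, 3, 5] / [4]
  Insert 9 (step 6): P = [1, 2, 5, 6, 9] / [3];  Q = [1, 2, 3, 5, 6] / [4]
  Insert 4 (step 7): P = [1, 2, 4, 6, 9] / [3, 5];  Q = [1, 2, 3, 5, 6] / [4, 7]
  Insert 8 (step 8): P = [1, 2, 4, 6, 8] / [3, 5, 9];  Q = [1, 2, 3, 5, 6] / [4, 7, 8]
  Insert 7 (step 9): P = [1, 2, 4, 6, 7] / [3, 5, 8] / [9];  Q = [1, 2, 3, 5, 6] / [4, 7, 8] / [9]
Final shape: (5, 3, 1).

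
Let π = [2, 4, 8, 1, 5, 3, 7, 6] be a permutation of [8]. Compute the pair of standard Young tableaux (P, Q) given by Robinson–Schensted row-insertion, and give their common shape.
P = [1, 3, 5, 6] / [2, 4, 7] / [8];  Q = [1, 2, 3, 7] / [4, 5, 8] / [6];  common shape = (4, 3, 1)

Row-insert the values π_1, π_2, … into P one at a time, bumping the leftmost entry strictly greater than the inserted value down to the next row. The recording tableau Q records, in position (i, j), the step at which that cell was added to P.
  Insert 2 (step 1): P = [2];  Q = [1]
  Insert 4 (step 2): P = [2, 4];  Q = [1, 2]
  Insert 8 (step 3): P = [2, 4, 8];  Q = [1, 2, 3]
  Insert 1 (step 4): P = [1, 4, 8] / [2];  Q = [1, 2, 3] / [4]
  Insert 5 (step 5): P = [1, 4, 5] / [2, 8];  Q = [1, 2, 3] / [4, 5]
  Insert 3 (step 6): P = [1, 3, 5] / [2, 4] / [8];  Q = [1, 2, 3] / [4, 5] / [6]
  Insert 7 (step 7): P = [1, 3, 5, 7] / [2, 4] / [8];  Q = [1, 2, 3, 7] / [4, 5] / [6]
  Insert 6 (step 8): P = [1, 3, 5, 6] / [2, 4, 7] / [8];  Q = [1, 2, 3, 7] / [4, 5, 8] / [6]
Final shape: (4, 3, 1).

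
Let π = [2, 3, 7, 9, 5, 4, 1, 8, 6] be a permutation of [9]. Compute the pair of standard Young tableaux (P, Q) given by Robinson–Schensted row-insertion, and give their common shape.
P = [1, 3, 4, 6] / [2, 8] / [5, 9] / [7];  Q = [1, 2, 3, 4] / [5, 8] / [6, 9] / [7];  common shape = (4, 2, 2, 1)

Row-insert the values π_1, π_2, … into P one at a time, bumping the leftmost entry strictly greater than the inserted value down to the next row. The recording tableau Q records, in position (i, j), the step at which that cell was added to P.
  Insert 2 (step 1): P = [2];  Q = [1]
  Insert 3 (step 2): P = [2, 3];  Q = [1, 2]
  Insert 7 (step 3): P = [2, 3, 7];  Q = [1, 2, 3]
  Insert 9 (step 4): P = [2, 3, 7, 9];  Q = [1, 2, 3, 4]
  Insert 5 (step 5): P = [2, 3, 5, 9] / [7];  Q = [1, 2, 3, 4] / [5]
  Insert 4 (step 6): P = [2, 3, 4, 9] / [5] / [7];  Q = [1, 2, 3, 4] / [5] / [6]
  Insert 1 (step 7): P = [1, 3, 4, 9] / [2] / [5] / [7];  Q = [1, 2, 3, 4] / [5] / [6] / [7]
  Insert 8 (step 8): P = [1, 3, 4, 8] / [2, 9] / [5] / [7];  Q = [1, 2, 3, 4] / [5, 8] / [6] / [7]
  Insert 6 (step 9): P = [1, 3, 4, 6] / [2, 8] / [5, 9] / [7];  Q = [1, 2, 3, 4] / [5, 8] / [6, 9] / [7]
Final shape: (4, 2, 2, 1).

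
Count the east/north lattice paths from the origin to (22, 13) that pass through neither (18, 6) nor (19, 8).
Number of paths = 1330209048

Inclusion–exclusion. Total paths: C(35, 22) = 1476337800. Through P₁: C(24, 18)·C(11, 4) = 44416680. Through P₂: C(27, 19)·C(8, 3) = 124324200. Since P₁ is strictly southwest of P₂, a monotone path through both must visit P₁ then P₂; paths through both = C(24, 18)·C(3, 1)·C(8, 3) = 22612128. Avoid both = 1476337800 − 44416680 − 124324200 + 22612128 = 1330209048.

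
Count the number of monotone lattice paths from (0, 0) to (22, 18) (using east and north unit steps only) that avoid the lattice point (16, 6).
Number of paths = 111995146068

Total paths from (0, 0) to (22, 18): C(40, 22) = 113380261800. Paths through (16, 6): (paths (0, 0) → (16, 6)) × (paths (16, 6) → (22, 18)) = C(22, 16) · C(18, 6) = 74613 · 18564 = 1385115732. Avoidance count = 113380261800 − 1385115732 = 111995146068.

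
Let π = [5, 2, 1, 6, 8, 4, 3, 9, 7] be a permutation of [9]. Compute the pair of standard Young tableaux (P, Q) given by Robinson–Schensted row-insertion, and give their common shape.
P = [1, 3, 7, 9] / [2, 4, 8] / [5, 6];  Q = [1, 4, 5, 8] / [2, 6, 9] / [3, 7];  common shape = (4, 3, 2)

Row-insert the values π_1, π_2, … into P one at a time, bumping the leftmost entry strictly greater than the inserted value down to the next row. The recording tableau Q records, in position (i, j), the step at which that cell was added to P.
  Insert 5 (step 1): P = [5];  Q = [1]
  Insert 2 (step 2): P = [2] / [5];  Q = [1] / [2]
  Insert 1 (step 3): P = [1] / [2] / [5];  Q = [1] / [2] / [3]
  Insert 6 (step 4): P = [1, 6] / [2] / [5];  Q = [1, 4] / [2] / [3]
  Insert 8 (step 5): P = [1, 6, 8] / [2] / [5];  Q = [1, 4, 5] / [2] / [3]
  Insert 4 (step 6): P = [1, 4, 8] / [2, 6] / [5];  Q = [1, 4, 5] / [2, 6] / [3]
  Insert 3 (step 7): P = [1, 3, 8] / [2, 4] / [5, 6];  Q = [1, 4, 5] / [2, 6] / [3, 7]
  Insert 9 (step 8): P = [1, 3, 8, 9] / [2, 4] / [5, 6];  Q = [1, 4, 5, 8] / [2, 6] / [3, 7]
  Insert 7 (step 9): P = [1, 3, 7, 9] / [2, 4, 8] / [5, 6];  Q = [1, 4, 5, 8] / [2, 6, 9] / [3, 7]
Final shape: (4, 3, 2).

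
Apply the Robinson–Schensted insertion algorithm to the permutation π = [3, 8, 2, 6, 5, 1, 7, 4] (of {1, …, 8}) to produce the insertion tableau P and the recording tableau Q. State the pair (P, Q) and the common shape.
P = [1, 4, 7] / [2, 5] / [3, 6] / [8];  Q = [1, 2, 7] / [3, 4] / [5, 8] / [6];  common shape = (3, 2, 2, 1)

Row-insert the values π_1, π_2, … into P one at a time, bumping the leftmost entry strictly greater than the inserted value down to the next row. The recording tableau Q records, in position (i, j), the step at which that cell was added to P.
  Insert 3 (step 1): P = [3];  Q = [1]
  Insert 8 (step 2): P = [3, 8];  Q = [1, 2]
  Insert 2 (step 3): P = [2, 8] / [3];  Q = [1, 2] / [3]
  Insert 6 (step 4): P = [2, 6] / [3, 8];  Q = [1, 2] / [3, 4]
  Insert 5 (step 5): P = [2, 5] / [3, 6] / [8];  Q = [1, 2] / [3, 4] / [5]
  Insert 1 (step 6): P = [1, 5] / [2, 6] / [3] / [8];  Q = [1, 2] / [3, 4] / [5] / [6]
  Insert 7 (step 7): P = [1, 5, 7] / [2, 6] / [3] / [8];  Q = [1, 2, 7] / [3, 4] / [5] / [6]
  Insert 4 (step 8): P = [1, 4, 7] / [2, 5] / [3, 6] / [8];  Q = [1, 2, 7] / [3, 4] / [5, 8] / [6]
Final shape: (3, 2, 2, 1).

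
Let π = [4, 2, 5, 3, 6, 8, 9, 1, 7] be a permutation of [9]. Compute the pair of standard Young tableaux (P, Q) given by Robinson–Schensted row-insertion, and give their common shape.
P = [1, 3, 6, 7, 9] / [2, 5, 8] / [4];  Q = [1, 3, 5, 6, 7] / [2, 4, 9] / [8];  common shape = (5, 3, 1)

Row-insert the values π_1, π_2, … into P one at a time, bumping the leftmost entry strictly greater than the inserted value down to the next row. The recording tableau Q records, in position (i, j), the step at which that cell was added to P.
  Insert 4 (step 1): P = [4];  Q = [1]
  Insert 2 (step 2): P = [2] / [4];  Q = [1] / [2]
  Insert 5 (step 3): P = [2, 5] / [4];  Q = [1, 3] / [2]
  Insert 3 (step 4): P = [2, 3] / [4, 5];  Q = [1, 3] / [2, 4]
  Insert 6 (step 5): P = [2, 3, 6] / [4, 5];  Q = [1, 3, 5] / [2, 4]
  Insert 8 (step 6): P = [2, 3, 6, 8] / [4, 5];  Q = [1, 3, 5, 6] / [2, 4]
  Insert 9 (step 7): P = [2, 3, 6, 8, 9] / [4, 5];  Q = [1, 3, 5, 6, 7] / [2, 4]
  Insert 1 (step 8): P = [1, 3, 6, 8, 9] / [2, 5] / [4];  Q = [1, 3, 5, 6, 7] / [2, 4] / [8]
  Insert 7 (step 9): P = [1, 3, 6, 7, 9] / [2, 5, 8] / [4];  Q = [1, 3, 5, 6, 7] / [2, 4, 9] / [8]
Final shape: (5, 3, 1).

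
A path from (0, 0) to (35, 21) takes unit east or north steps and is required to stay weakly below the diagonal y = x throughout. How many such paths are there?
Number of paths = 561152544402450

By the reflection principle (André's argument), the number of monotone paths to (35, 21) with n ≤ m that never go above y = x is C(56, 35) − C(56, 36) = 1346766106565880 − 785613562163430 = 561152544402450.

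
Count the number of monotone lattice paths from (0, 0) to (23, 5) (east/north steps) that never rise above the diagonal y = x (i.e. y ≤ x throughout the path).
Number of paths = 77805

By the reflection principle (André's argument), the number of monotone paths to (23, 5) with n ≤ m that never go above y = x is C(28, 23) − C(28, 24) = 98280 − 20475 = 77805.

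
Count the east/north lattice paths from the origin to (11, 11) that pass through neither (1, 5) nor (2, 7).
Number of paths = 644514

Inclusion–exclusion. Total paths: C(22, 11) = 705432. Through P₁: C(6, 1)·C(16, 10) = 48048. Through P₂: C(9, 2)·C(13, 9) = 25740. Since P₁ is strictly southwest of P₂, a monotone path through both must visit P₁ then P₂; paths through both = C(6, 1)·C(3, 1)·C(13, 9) = 12870. Avoid both = 705432 − 48048 − 25740 + 12870 = 644514.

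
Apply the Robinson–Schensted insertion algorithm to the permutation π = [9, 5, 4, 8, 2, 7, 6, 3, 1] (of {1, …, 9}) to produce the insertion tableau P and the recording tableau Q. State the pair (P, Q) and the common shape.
P = [1, 3] / [2, 6] / [4, 7] / [5] / [8] / [9];  Q = [1, 4] / [2, 6] / [3, 7] / [5] / [8] / [9];  common shape = (2, 2, 2, 1, 1, 1)

Row-insert the values π_1, π_2, … into P one at a time, bumping the leftmost entry strictly greater than the inserted value down to the next row. The recording tableau Q records, in position (i, j), the step at which that cell was added to P.
  Insert 9 (step 1): P = [9];  Q = [1]
  Insert 5 (step 2): P = [5] / [9];  Q = [1] / [2]
  Insert 4 (step 3): P = [4] / [5] / [9];  Q = [1] / [2] / [3]
  Insert 8 (step 4): P = [4, 8] / [5] / [9];  Q = [1, 4] / [2] / [3]
  Insert 2 (step 5): P = [2, 8] / [4] / [5] / [9];  Q = [1, 4] / [2] / [3] / [5]
  Insert 7 (step 6): P = [2, 7] / [4, 8] / [5] / [9];  Q = [1, 4] / [2, 6] / [3] / [5]
  Insert 6 (step 7): P = [2, 6] / [4, 7] / [5, 8] / [9];  Q = [1, 4] / [2, 6] / [3, 7] / [5]
  Insert 3 (step 8): P = [2, 3] / [4, 6] / [5, 7] / [8] / [9];  Q = [1, 4] / [2, 6] / [3, 7] / [5] / [8]
  Insert 1 (step 9): P = [1, 3] / [2, 6] / [4, 7] / [5] / [8] / [9];  Q = [1, 4] / [2, 6] / [3, 7] / [5] / [8] / [9]
Final shape: (2, 2, 2, 1, 1, 1).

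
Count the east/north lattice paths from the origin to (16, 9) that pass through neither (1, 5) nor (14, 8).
Number of paths = 1070489

Inclusion–exclusion. Total paths: C(25, 16) = 2042975. Through P₁: C(6, 1)·C(19, 15) = 23256. Through P₂: C(22, 14)·C(3, 2) = 959310. Since P₁ is strictly southwest of P₂, a monotone path through both must visit P₁ then P₂; paths through both = C(6, 1)·C(16, 13)·C(3, 2) = 10080. Avoid both = 2042975 − 23256 − 959310 + 10080 = 1070489.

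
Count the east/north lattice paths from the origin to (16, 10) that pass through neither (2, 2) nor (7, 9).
Number of paths = 3326235

Inclusion–exclusion. Total paths: C(26, 16) = 5311735. Through P₁: C(4, 2)·C(22, 14) = 1918620. Through P₂: C(16, 7)·C(10, 9) = 114400. Since P₁ is strictly southwest of P₂, a monotone path through both must visit P₁ then P₂; paths through both = C(4, 2)·C(12, 5)·C(10, 9) = 47520. Avoid both = 5311735 − 1918620 − 114400 + 47520 = 3326235.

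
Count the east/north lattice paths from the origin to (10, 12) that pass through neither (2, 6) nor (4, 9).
Number of paths = 526022

Inclusion–exclusion. Total paths: C(22, 10) = 646646. Through P₁: C(8, 2)·C(14, 8) = 84084. Through P₂: C(13, 4)·C(9, 6) = 60060. Since P₁ is strictly southwest of P₂, a monotone path through both must visit P₁ then P₂; paths through both = C(8, 2)·C(5, 2)·C(9, 6) = 23520. Avoid both = 646646 − 84084 − 60060 + 23520 = 526022.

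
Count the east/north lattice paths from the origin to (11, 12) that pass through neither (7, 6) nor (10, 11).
Number of paths = 478478

Inclusion–exclusion. Total paths: C(23, 11) = 1352078. Through P₁: C(13, 7)·C(10, 4) = 360360. Through P₂: C(21, 10)·C(2, 1) = 705432. Since P₁ is strictly southwest of P₂, a monotone path through both must visit P₁ then P₂; paths through both = C(13, 7)·C(8, 3)·C(2, 1) = 192192. Avoid both = 1352078 − 360360 − 705432 + 192192 = 478478.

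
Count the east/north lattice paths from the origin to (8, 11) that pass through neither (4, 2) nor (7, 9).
Number of paths = 35937

Inclusion–exclusion. Total paths: C(19, 8) = 75582. Through P₁: C(6, 4)·C(13, 4) = 10725. Through P₂: C(16, 7)·C(3, 1) = 34320. Since P₁ is strictly southwest of P₂, a monotone path through both must visit P₁ then P₂; paths through both = C(6, 4)·C(10, 3)·C(3, 1) = 5400. Avoid both = 75582 − 10725 − 34320 + 5400 = 35937.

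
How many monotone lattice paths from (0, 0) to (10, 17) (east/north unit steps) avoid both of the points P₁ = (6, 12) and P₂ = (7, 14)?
Number of paths = 4885461

Inclusion–exclusion. Total paths: C(27, 10) = 8436285. Through P₁: C(18, 6)·C(9, 4) = 2339064. Through P₂: C(21, 7)·C(6, 3) = 2325600. Since P₁ is strictly southwest of P₂, a monotone path through both must visit P₁ then P₂; paths through both = C(18, 6)·C(3, 1)·C(6, 3) = 1113840. Avoid both = 8436285 − 2339064 − 2325600 + 1113840 = 4885461.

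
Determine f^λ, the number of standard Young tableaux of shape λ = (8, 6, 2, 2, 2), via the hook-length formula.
# SYT of shape (8, 6, 2, 2, 2) = 44089500

Hook-length formula: f^λ = n! / Π hook(c), product over all cells c of the Young diagram. For λ = (8, 6, 2, 2, 2), n = 20 boxes. Hook lengths by row (left-to-right, top-to-bottom): [12, 11, 7, 6, 5, 4, 2, 1]; [9, 8, 4, 3, 2, 1]; [4, 3]; [3, 2]; [2, 1]. Product of hooks = 55180984320. So f^λ = 20! / 55180984320 = 2432902008176640000 / 55180984320 = 44089500.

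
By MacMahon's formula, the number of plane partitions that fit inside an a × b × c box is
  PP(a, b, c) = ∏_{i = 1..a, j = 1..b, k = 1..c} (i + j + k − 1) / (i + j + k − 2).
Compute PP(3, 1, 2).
PP(3, 1, 2) = 10

Evaluate the triple product over i = 1..3, j = 1..1, k = 1..2. The factors are (2/1) · (3/2) · (3/2) · (4/3) · (4/3) · (5/4). The numerators and denominators telescope so the product is an integer; carrying out the multiplication exactly gives PP(3, 1, 2) = 10.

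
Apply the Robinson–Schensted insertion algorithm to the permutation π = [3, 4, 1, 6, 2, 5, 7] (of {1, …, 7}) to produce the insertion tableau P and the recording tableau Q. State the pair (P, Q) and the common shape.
P = [1, 2, 5, 7] / [3, 4, 6];  Q = [1, 2, 4, 7] / [3, 5, 6];  common shape = (4, 3)

Row-insert the values π_1, π_2, … into P one at a time, bumping the leftmost entry strictly greater than the inserted value down to the next row. The recording tableau Q records, in position (i, j), the step at which that cell was added to P.
  Insert 3 (step 1): P = [3];  Q = [1]
  Insert 4 (step 2): P = [3, 4];  Q = [1, 2]
  Insert 1 (step 3): P = [1, 4] / [3];  Q = [1, 2] / [3]
  Insert 6 (step 4): P = [1, 4, 6] / [3];  Q = [1, 2, 4] / [3]
  Insert 2 (step 5): P = [1, 2, 6] / [3, 4];  Q = [1, 2, 4] / [3, 5]
  Insert 5 (step 6): P = [1, 2, 5] / [3, 4, 6];  Q = [1, 2, 4] / [3, 5, 6]
  Insert 7 (step 7): P = [1, 2, 5, 7] / [3, 4, 6];  Q = [1, 2, 4, 7] / [3, 5, 6]
Final shape: (4, 3).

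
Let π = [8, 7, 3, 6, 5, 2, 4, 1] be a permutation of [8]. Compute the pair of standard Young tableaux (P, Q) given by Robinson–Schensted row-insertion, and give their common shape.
P = [1, 4] / [2, 5] / [3] / [6] / [7] / [8];  Q = [1, 4] / [2, 7] / [3] / [5] / [6] / [8];  common shape = (2, 2, 1, 1, 1, 1)

Row-insert the values π_1, π_2, … into P one at a time, bumping the leftmost entry strictly greater than the inserted value down to the next row. The recording tableau Q records, in position (i, j), the step at which that cell was added to P.
  Insert 8 (step 1): P = [8];  Q = [1]
  Insert 7 (step 2): P = [7] / [8];  Q = [1] / [2]
  Insert 3 (step 3): P = [3] / [7] / [8];  Q = [1] / [2] / [3]
  Insert 6 (step 4): P = [3, 6] / [7] / [8];  Q = [1, 4] / [2] / [3]
  Insert 5 (step 5): P = [3, 5] / [6] / [7] / [8];  Q = [1, 4] / [2] / [3] / [5]
  Insert 2 (step 6): P = [2, 5] / [3] / [6] / [7] / [8];  Q = [1, 4] / [2] / [3] / [5] / [6]
  Insert 4 (step 7): P = [2, 4] / [3, 5] / [6] / [7] / [8];  Q = [1, 4] / [2, 7] / [3] / [5] / [6]
  Insert 1 (step 8): P = [1, 4] / [2, 5] / [3] / [6] / [7] / [8];  Q = [1, 4] / [2, 7] / [3] / [5] / [6] / [8]
Final shape: (2, 2, 1, 1, 1, 1).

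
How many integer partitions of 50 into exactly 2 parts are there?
p(50, 2 parts) = 25

Partitions of n into exactly k parts are in bijection with partitions of n − k into at most k parts (subtract 1 from each part). So p(50, exactly 2) = p(48, parts ≤ 2). Computing via the recurrence p(m, j) = p(m, j−1) + p(m−j, j) gives 25.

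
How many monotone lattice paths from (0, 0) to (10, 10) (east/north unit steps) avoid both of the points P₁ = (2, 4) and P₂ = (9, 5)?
Number of paths = 128419

Inclusion–exclusion. Total paths: C(20, 10) = 184756. Through P₁: C(6, 2)·C(14, 8) = 45045. Through P₂: C(14, 9)·C(6, 1) = 12012. Since P₁ is strictly southwest of P₂, a monotone path through both must visit P₁ then P₂; paths through both = C(6, 2)·C(8, 7)·C(6, 1) = 720. Avoid both = 184756 − 45045 − 12012 + 720 = 128419.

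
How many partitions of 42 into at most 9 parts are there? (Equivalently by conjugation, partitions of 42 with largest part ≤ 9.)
p(42, parts ≤ 9) = 17354

Use the recurrence p(n, m) = p(n, m−1) + p(n−m, m): either the largest part is < m (count p(n, m−1)) or the largest part is exactly m (remove one copy of m, count p(n−m, m)). With p(0, ·) = 1 this gives p(42, parts ≤ 9) = 17354. (By conjugating Young diagrams, this also counts partitions of 42 into at most 9 parts.)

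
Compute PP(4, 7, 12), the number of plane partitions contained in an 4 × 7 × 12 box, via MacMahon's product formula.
PP(4, 7, 12) = 2241344526426720

Evaluate the triple product over i = 1..4, j = 1..7, k = 1..12. The factors are (2/1) · (3/2) · (4/3) · (5/4) · (6/5) · (7/6) · (8/7) · (9/8) · … (336 factors total). The numerators and denominators telescope so the product is an integer; carrying out the multiplication exactly gives PP(4, 7, 12) = 2241344526426720.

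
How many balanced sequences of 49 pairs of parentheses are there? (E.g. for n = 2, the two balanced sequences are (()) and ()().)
C_49 = 509552245179617138054608572

These balanced parentheses are counted by the Catalan number C_n = (1/(n + 1)) · C(2n, n). For n = 49: C_49 = (1/50) · C(98, 49) = 25477612258980856902730428600/50 = 509552245179617138054608572.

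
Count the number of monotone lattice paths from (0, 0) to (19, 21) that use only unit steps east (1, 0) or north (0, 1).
Number of paths = 131282408400

A monotone lattice path from (0, 0) to (19, 21) consists of 19 east steps and 21 north steps in some order, so it is determined by which 19 of the 40 steps are east. The count is C(40, 19) = 131282408400.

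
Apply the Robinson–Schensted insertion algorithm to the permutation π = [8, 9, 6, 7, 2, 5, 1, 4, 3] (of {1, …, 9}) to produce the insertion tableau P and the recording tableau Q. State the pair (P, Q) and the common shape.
P = [1, 3] / [2, 4] / [5, 7] / [6, 9] / [8];  Q = [1, 2] / [3, 4] / [5, 6] / [7, 8] / [9];  common shape = (2, 2, 2, 2, 1)

Row-insert the values π_1, π_2, … into P one at a time, bumping the leftmost entry strictly greater than the inserted value down to the next row. The recording tableau Q records, in position (i, j), the step at which that cell was added to P.
  Insert 8 (step 1): P = [8];  Q = [1]
  Insert 9 (step 2): P = [8, 9];  Q = [1, 2]
  Insert 6 (step 3): P = [6, 9] / [8];  Q = [1, 2] / [3]
  Insert 7 (step 4): P = [6, 7] / [8, 9];  Q = [1, 2] / [3, 4]
  Insert 2 (step 5): P = [2, 7] / [6, 9] / [8];  Q = [1, 2] / [3, 4] / [5]
  Insert 5 (step 6): P = [2, 5] / [6, 7] / [8, 9];  Q = [1, 2] / [3, 4] / [5, 6]
  Insert 1 (step 7): P = [1, 5] / [2, 7] / [6, 9] / [8];  Q = [1, 2] / [3, 4] / [5, 6] / [7]
  Insert 4 (step 8): P = [1, 4] / [2, 5] / [6, 7] / [8, 9];  Q = [1, 2] / [3, 4] / [5, 6] / [7, 8]
  Insert 3 (step 9): P = [1, 3] / [2, 4] / [5, 7] / [6, 9] / [8];  Q = [1, 2] / [3, 4] / [5, 6] / [7, 8] / [9]
Final shape: (2, 2, 2, 2, 1).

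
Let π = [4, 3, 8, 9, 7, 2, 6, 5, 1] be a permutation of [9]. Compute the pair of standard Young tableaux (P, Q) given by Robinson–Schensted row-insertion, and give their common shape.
P = [1, 5, 9] / [2, 6] / [3, 7] / [4] / [8];  Q = [1, 3, 4] / [2, 5] / [6, 7] / [8] / [9];  common shape = (3, 2, 2, 1, 1)

Row-insert the values π_1, π_2, … into P one at a time, bumping the leftmost entry strictly greater than the inserted value down to the next row. The recording tableau Q records, in position (i, j), the step at which that cell was added to P.
  Insert 4 (step 1): P = [4];  Q = [1]
  Insert 3 (step 2): P = [3] / [4];  Q = [1] / [2]
  Insert 8 (step 3): P = [3, 8] / [4];  Q = [1, 3] / [2]
  Insert 9 (step 4): P = [3, 8, 9] / [4];  Q = [1, 3, 4] / [2]
  Insert 7 (step 5): P = [3, 7, 9] / [4, 8];  Q = [1, 3, 4] / [2, 5]
  Insert 2 (step 6): P = [2, 7, 9] / [3, 8] / [4];  Q = [1, 3, 4] / [2, 5] / [6]
  Insert 6 (step 7): P = [2, 6, 9] / [3, 7] / [4, 8];  Q = [1, 3, 4] / [2, 5] / [6, 7]
  Insert 5 (step 8): P = [2, 5, 9] / [3, 6] / [4, 7] / [8];  Q = [1, 3, 4] / [2, 5] / [6, 7] / [8]
  Insert 1 (step 9): P = [1, 5, 9] / [2, 6] / [3, 7] / [4] / [8];  Q = [1, 3, 4] / [2, 5] / [6, 7] / [8] / [9]
Final shape: (3, 2, 2, 1, 1).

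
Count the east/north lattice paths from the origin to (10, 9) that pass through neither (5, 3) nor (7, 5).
Number of paths = 50546

Inclusion–exclusion. Total paths: C(19, 10) = 92378. Through P₁: C(8, 5)·C(11, 5) = 25872. Through P₂: C(12, 7)·C(7, 3) = 27720. Since P₁ is strictly southwest of P₂, a monotone path through both must visit P₁ then P₂; paths through both = C(8, 5)·C(4, 2)·C(7, 3) = 11760. Avoid both = 92378 − 25872 − 27720 + 11760 = 50546.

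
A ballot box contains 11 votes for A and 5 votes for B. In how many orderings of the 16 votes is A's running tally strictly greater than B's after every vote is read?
Strict-lead orderings = 1638

Total orderings of the 16 votes with 11 for A: C(16, 11) = 4368. By the Bertrand ballot formula (Cycle Lemma / reflection principle), the number of orderings in which A is strictly ahead of B throughout is (p − q)/(p + q) · C(p + q, p) = (11 − 5)/(11 + 5) · 4368 = 1638.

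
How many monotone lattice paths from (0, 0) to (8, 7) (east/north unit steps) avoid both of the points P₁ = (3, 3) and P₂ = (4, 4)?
Number of paths = 2865

Inclusion–exclusion. Total paths: C(15, 8) = 6435. Through P₁: C(6, 3)·C(9, 5) = 2520. Through P₂: C(8, 4)·C(7, 4) = 2450. Since P₁ is strictly southwest of P₂, a monotone path through both must visit P₁ then P₂; paths through both = C(6, 3)·C(2, 1)·C(7, 4) = 1400. Avoid both = 6435 − 2520 − 2450 + 1400 = 2865.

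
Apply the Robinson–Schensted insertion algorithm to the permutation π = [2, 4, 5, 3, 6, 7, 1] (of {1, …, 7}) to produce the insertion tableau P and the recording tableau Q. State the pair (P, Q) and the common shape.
P = [1, 3, 5, 6, 7] / [2] / [4];  Q = [1, 2, 3, 5, 6] / [4] / [7];  common shape = (5, 1, 1)

Row-insert the values π_1, π_2, … into P one at a time, bumping the leftmost entry strictly greater than the inserted value down to the next row. The recording tableau Q records, in position (i, j), the step at which that cell was added to P.
  Insert 2 (step 1): P = [2];  Q = [1]
  Insert 4 (step 2): P = [2, 4];  Q = [1, 2]
  Insert 5 (step 3): P = [2, 4, 5];  Q = [1, 2, 3]
  Insert 3 (step 4): P = [2, 3, 5] / [4];  Q = [1, 2, 3] / [4]
  Insert 6 (step 5): P = [2, 3, 5, 6] / [4];  Q = [1, 2, 3, 5] / [4]
  Insert 7 (step 6): P = [2, 3, 5, 6, 7] / [4];  Q = [1, 2, 3, 5, 6] / [4]
  Insert 1 (step 7): P = [1, 3, 5, 6, 7] / [2] / [4];  Q = [1, 2, 3, 5, 6] / [4] / [7]
Final shape: (5, 1, 1).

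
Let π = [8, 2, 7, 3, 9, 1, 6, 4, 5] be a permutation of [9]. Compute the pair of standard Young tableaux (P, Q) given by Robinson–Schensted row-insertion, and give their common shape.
P = [1, 3, 4, 5] / [2, 6] / [7, 9] / [8];  Q = [1, 3, 5, 9] / [2, 7] / [4, 8] / [6];  common shape = (4, 2, 2, 1)

Row-insert the values π_1, π_2, … into P one at a time, bumping the leftmost entry strictly greater than the inserted value down to the next row. The recording tableau Q records, in position (i, j), the step at which that cell was added to P.
  Insert 8 (step 1): P = [8];  Q = [1]
  Insert 2 (step 2): P = [2] / [8];  Q = [1] / [2]
  Insert 7 (step 3): P = [2, 7] / [8];  Q = [1, 3] / [2]
  Insert 3 (step 4): P = [2, 3] / [7] / [8];  Q = [1, 3] / [2] / [4]
  Insert 9 (step 5): P = [2, 3, 9] / [7] / [8];  Q = [1, 3, 5] / [2] / [4]
  Insert 1 (step 6): P = [1, 3, 9] / [2] / [7] / [8];  Q = [1, 3, 5] / [2] / [4] / [6]
  Insert 6 (step 7): P = [1, 3, 6] / [2, 9] / [7] / [8];  Q = [1, 3, 5] / [2, 7] / [4] / [6]
  Insert 4 (step 8): P = [1, 3, 4] / [2, 6] / [7, 9] / [8];  Q = [1, 3, 5] / [2, 7] / [4, 8] / [6]
  Insert 5 (step 9): P = [1, 3, 4, 5] / [2, 6] / [7, 9] / [8];  Q = [1, 3, 5, 9] / [2, 7] / [4, 8] / [6]
Final shape: (4, 2, 2, 1).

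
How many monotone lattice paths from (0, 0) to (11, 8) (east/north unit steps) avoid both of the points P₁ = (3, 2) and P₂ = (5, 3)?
Number of paths = 33540

Inclusion–exclusion. Total paths: C(19, 11) = 75582. Through P₁: C(5, 3)·C(14, 8) = 30030. Through P₂: C(8, 5)·C(11, 6) = 25872. Since P₁ is strictly southwest of P₂, a monotone path through both must visit P₁ then P₂; paths through both = C(5, 3)·C(3, 2)·C(11, 6) = 13860. Avoid both = 75582 − 30030 − 25872 + 13860 = 33540.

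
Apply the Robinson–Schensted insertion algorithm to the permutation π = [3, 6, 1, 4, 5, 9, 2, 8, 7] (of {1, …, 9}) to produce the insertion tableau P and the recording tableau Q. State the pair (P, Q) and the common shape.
P = [1, 2, 5, 7] / [3, 4, 8] / [6, 9];  Q = [1, 2, 5, 6] / [3, 4, 8] / [7, 9];  common shape = (4, 3, 2)

Row-insert the values π_1, π_2, … into P one at a time, bumping the leftmost entry strictly greater than the inserted value down to the next row. The recording tableau Q records, in position (i, j), the step at which that cell was added to P.
  Insert 3 (step 1): P = [3];  Q = [1]
  Insert 6 (step 2): P = [3, 6];  Q = [1, 2]
  Insert 1 (step 3): P = [1, 6] / [3];  Q = [1, 2] / [3]
  Insert 4 (step 4): P = [1, 4] / [3, 6];  Q = [1, 2] / [3, 4]
  Insert 5 (step 5): P = [1, 4, 5] / [3, 6];  Q = [1, 2, 5] / [3, 4]
  Insert 9 (step 6): P = [1, 4, 5, 9] / [3, 6];  Q = [1, 2, 5, 6] / [3, 4]
  Insert 2 (step 7): P = [1, 2, 5, 9] / [3, 4] / [6];  Q = [1, 2, 5, 6] / [3, 4] / [7]
  Insert 8 (step 8): P = [1, 2, 5, 8] / [3, 4, 9] / [6];  Q = [1, 2, 5, 6] / [3, 4, 8] / [7]
  Insert 7 (step 9): P = [1, 2, 5, 7] / [3, 4, 8] / [6, 9];  Q = [1, 2, 5, 6] / [3, 4, 8] / [7, 9]
Final shape: (4, 3, 2).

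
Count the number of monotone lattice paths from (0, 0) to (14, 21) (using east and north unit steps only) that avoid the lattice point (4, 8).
Number of paths = 1753646730

Total paths from (0, 0) to (14, 21): C(35, 14) = 2319959400. Paths through (4, 8): (paths (0, 0) → (4, 8)) × (paths (4, 8) → (14, 21)) = C(12, 4) · C(23, 10) = 495 · 1144066 = 566312670. Avoidance count = 2319959400 − 566312670 = 1753646730.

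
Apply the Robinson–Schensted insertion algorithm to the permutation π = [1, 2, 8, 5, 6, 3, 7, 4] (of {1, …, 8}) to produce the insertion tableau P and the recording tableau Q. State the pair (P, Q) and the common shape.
P = [1, 2, 3, 4, 7] / [5, 6] / [8];  Q = [1, 2, 3, 5, 7] / [4, 8] / [6];  common shape = (5, 2, 1)

Row-insert the values π_1, π_2, … into P one at a time, bumping the leftmost entry strictly greater than the inserted value down to the next row. The recording tableau Q records, in position (i, j), the step at which that cell was added to P.
  Insert 1 (step 1): P = [1];  Q = [1]
  Insert 2 (step 2): P = [1, 2];  Q = [1, 2]
  Insert 8 (step 3): P = [1, 2, 8];  Q = [1, 2, 3]
  Insert 5 (step 4): P = [1, 2, 5] / [8];  Q = [1, 2, 3] / [4]
  Insert 6 (step 5): P = [1, 2, 5, 6] / [8];  Q = [1, 2, 3, 5] / [4]
  Insert 3 (step 6): P = [1, 2, 3, 6] / [5] / [8];  Q = [1, 2, 3, 5] / [4] / [6]
  Insert 7 (step 7): P = [1, 2, 3, 6, 7] / [5] / [8];  Q = [1, 2, 3, 5, 7] / [4] / [6]
  Insert 4 (step 8): P = [1, 2, 3, 4, 7] / [5, 6] / [8];  Q = [1, 2, 3, 5, 7] / [4, 8] / [6]
Final shape: (5, 2, 1).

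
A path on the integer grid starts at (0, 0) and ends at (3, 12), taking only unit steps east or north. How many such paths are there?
Number of paths = 455

A monotone lattice path from (0, 0) to (3, 12) consists of 3 east steps and 12 north steps in some order, so it is determined by which 3 of the 15 steps are east. The count is C(15, 3) = 455.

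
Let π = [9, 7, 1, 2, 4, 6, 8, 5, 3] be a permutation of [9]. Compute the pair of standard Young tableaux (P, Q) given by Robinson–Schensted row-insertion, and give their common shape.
P = [1, 2, 3, 5, 8] / [4] / [6] / [7] / [9];  Q = [1, 4, 5, 6, 7] / [2] / [3] / [8] / [9];  common shape = (5, 1, 1, 1, 1)

Row-insert the values π_1, π_2, … into P one at a time, bumping the leftmost entry strictly greater than the inserted value down to the next row. The recording tableau Q records, in position (i, j), the step at which that cell was added to P.
  Insert 9 (step 1): P = [9];  Q = [1]
  Insert 7 (step 2): P = [7] / [9];  Q = [1] / [2]
  Insert 1 (step 3): P = [1] / [7] / [9];  Q = [1] / [2] / [3]
  Insert 2 (step 4): P = [1, 2] / [7] / [9];  Q = [1, 4] / [2] / [3]
  Insert 4 (step 5): P = [1, 2, 4] / [7] / [9];  Q = [1, 4, 5] / [2] / [3]
  Insert 6 (step 6): P = [1, 2, 4, 6] / [7] / [9];  Q = [1, 4, 5, 6] / [2] / [3]
  Insert 8 (step 7): P = [1, 2, 4, 6, 8] / [7] / [9];  Q = [1, 4, 5, 6, 7] / [2] / [3]
  Insert 5 (step 8): P = [1, 2, 4, 5, 8] / [6] / [7] / [9];  Q = [1, 4, 5, 6, 7] / [2] / [3] / [8]
  Insert 3 (step 9): P = [1, 2, 3, 5, 8] / [4] / [6] / [7] / [9];  Q = [1, 4, 5, 6, 7] / [2] / [3] / [8] / [9]
Final shape: (5, 1, 1, 1, 1).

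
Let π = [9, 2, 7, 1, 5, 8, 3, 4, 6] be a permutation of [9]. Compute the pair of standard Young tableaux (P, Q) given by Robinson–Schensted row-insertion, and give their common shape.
P = [1, 3, 4, 6] / [2, 5, 8] / [7] / [9];  Q = [1, 3, 6, 9] / [2, 5, 8] / [4] / [7];  common shape = (4, 3, 1, 1)

Row-insert the values π_1, π_2, … into P one at a time, bumping the leftmost entry strictly greater than the inserted value down to the next row. The recording tableau Q records, in position (i, j), the step at which that cell was added to P.
  Insert 9 (step 1): P = [9];  Q = [1]
  Insert 2 (step 2): P = [2] / [9];  Q = [1] / [2]
  Insert 7 (step 3): P = [2, 7] / [9];  Q = [1, 3] / [2]
  Insert 1 (step 4): P = [1, 7] / [2] / [9];  Q = [1, 3] / [2] / [4]
  Insert 5 (step 5): P = [1, 5] / [2, 7] / [9];  Q = [1, 3] / [2, 5] / [4]
  Insert 8 (step 6): P = [1, 5, 8] / [2, 7] / [9];  Q = [1, 3, 6] / [2, 5] / [4]
  Insert 3 (step 7): P = [1, 3, 8] / [2, 5] / [7] / [9];  Q = [1, 3, 6] / [2, 5] / [4] / [7]
  Insert 4 (step 8): P = [1, 3, 4] / [2, 5, 8] / [7] / [9];  Q = [1, 3, 6] / [2, 5, 8] / [4] / [7]
  Insert 6 (step 9): P = [1, 3, 4, 6] / [2, 5, 8] / [7] / [9];  Q = [1, 3, 6, 9] / [2, 5, 8] / [4] / [7]
Final shape: (4, 3, 1, 1).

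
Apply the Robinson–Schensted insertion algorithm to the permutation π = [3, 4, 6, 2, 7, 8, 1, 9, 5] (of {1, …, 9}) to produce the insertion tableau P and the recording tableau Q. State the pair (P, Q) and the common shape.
P = [1, 4, 5, 7, 8, 9] / [2, 6] / [3];  Q = [1, 2, 3, 5, 6, 8] / [4, 9] / [7];  common shape = (6, 2, 1)

Row-insert the values π_1, π_2, … into P one at a time, bumping the leftmost entry strictly greater than the inserted value down to the next row. The recording tableau Q records, in position (i, j), the step at which that cell was added to P.
  Insert 3 (step 1): P = [3];  Q = [1]
  Insert 4 (step 2): P = [3, 4];  Q = [1, 2]
  Insert 6 (step 3): P = [3, 4, 6];  Q = [1, 2, 3]
  Insert 2 (step 4): P = [2, 4, 6] / [3];  Q = [1, 2, 3] / [4]
  Insert 7 (step 5): P = [2, 4, 6, 7] / [3];  Q = [1, 2, 3, 5] / [4]
  Insert 8 (step 6): P = [2, 4, 6, 7, 8] / [3];  Q = [1, 2, 3, 5, 6] / [4]
  Insert 1 (step 7): P = [1, 4, 6, 7, 8] / [2] / [3];  Q = [1, 2, 3, 5, 6] / [4] / [7]
  Insert 9 (step 8): P = [1, 4, 6, 7, 8, 9] / [2] / [3];  Q = [1, 2, 3, 5, 6, 8] / [4] / [7]
  Insert 5 (step 9): P = [1, 4, 5, 7, 8, 9] / [2, 6] / [3];  Q = [1, 2, 3, 5, 6, 8] / [4, 9] / [7]
Final shape: (6, 2, 1).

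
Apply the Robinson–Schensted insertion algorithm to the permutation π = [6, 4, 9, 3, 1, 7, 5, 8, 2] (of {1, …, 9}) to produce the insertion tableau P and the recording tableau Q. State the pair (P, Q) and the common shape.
P = [1, 2, 8] / [3, 5] / [4, 7] / [6, 9];  Q = [1, 3, 8] / [2, 6] / [4, 7] / [5, 9];  common shape = (3, 2, 2, 2)

Row-insert the values π_1, π_2, … into P one at a time, bumping the leftmost entry strictly greater than the inserted value down to the next row. The recording tableau Q records, in position (i, j), the step at which that cell was added to P.
  Insert 6 (step 1): P = [6];  Q = [1]
  Insert 4 (step 2): P = [4] / [6];  Q = [1] / [2]
  Insert 9 (step 3): P = [4, 9] / [6];  Q = [1, 3] / [2]
  Insert 3 (step 4): P = [3, 9] / [4] / [6];  Q = [1, 3] / [2] / [4]
  Insert 1 (step 5): P = [1, 9] / [3] / [4] / [6];  Q = [1, 3] / [2] / [4] / [5]
  Insert 7 (step 6): P = [1, 7] / [3, 9] / [4] / [6];  Q = [1, 3] / [2, 6] / [4] / [5]
  Insert 5 (step 7): P = [1, 5] / [3, 7] / [4, 9] / [6];  Q = [1, 3] / [2, 6] / [4, 7] / [5]
  Insert 8 (step 8): P = [1, 5, 8] / [3, 7] / [4, 9] / [6];  Q = [1, 3, 8] / [2, 6] / [4, 7] / [5]
  Insert 2 (step 9): P = [1, 2, 8] / [3, 5] / [4, 7] / [6, 9];  Q = [1, 3, 8] / [2, 6] / [4, 7] / [5, 9]
Final shape: (3, 2, 2, 2).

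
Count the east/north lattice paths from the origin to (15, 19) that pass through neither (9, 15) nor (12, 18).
Number of paths = 1340019100

Inclusion–exclusion. Total paths: C(34, 15) = 1855967520. Through P₁: C(24, 9)·C(10, 6) = 274575840. Through P₂: C(30, 12)·C(4, 3) = 345972900. Since P₁ is strictly southwest of P₂, a monotone path through both must visit P₁ then P₂; paths through both = C(24, 9)·C(6, 3)·C(4, 3) = 104600320. Avoid both = 1855967520 − 274575840 − 345972900 + 104600320 = 1340019100.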